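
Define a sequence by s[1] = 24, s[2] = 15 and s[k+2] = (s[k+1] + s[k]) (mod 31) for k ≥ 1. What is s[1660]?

22

s[1] = 24,  s[2] = 15,  s[3] = 8,  s[4] = 23,  s[5] = 0,  s[6] = 23,  s[7] = 23,  s[8] = 15,  s[9] = 7,  s[10] = 22,  s[11] = 29,  s[12] = 20,  s[13] = 18,  s[14] = 7,  s[15] = 25,  s[16] = 1,  s[17] = 26,  s[18] = 27,  s[19] = 22,  s[20] = 18,  s[21] = 9,  s[22] = 27,  s[23] = 5,  s[24] = 1,  s[25] = 6,  s[26] = 7,  s[27] = 13,  s[28] = 20,  s[29] = 2,  s[30] = 22,  s[31] = 24,  s[32] = 15.
Since (s[31], s[32]) = (s[1], s[2]) = (24, 15) (two consecutive terms determine the rest), the sequence is periodic with period 30.
(1660 - 1) mod 30 = 9, so s[1660] = s[10] = 22.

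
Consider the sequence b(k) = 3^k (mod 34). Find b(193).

b(0) = 1,  b(1) = 3,  b(2) = 9,  b(3) = 27,  b(4) = 13,  b(5) = 5,  b(6) = 15,  b(7) = 11,  b(8) = 33,  b(9) = 31,  b(10) = 25,  b(11) = 7,  b(12) = 21,  b(13) = 29,  b(14) = 19,  b(15) = 23,  b(16) = 1.
The sequence repeats with period 16.
(193 - 0) mod 16 = 1, so b(193) = b(1) = 3.

3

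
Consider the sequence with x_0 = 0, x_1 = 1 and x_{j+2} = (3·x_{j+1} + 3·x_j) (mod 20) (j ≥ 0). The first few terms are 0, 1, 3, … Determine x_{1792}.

5

Listing terms: x_0 = 0, x_1 = 1, x_2 = 3, x_3 = 12, x_4 = 5, x_5 = 11, x_6 = 8, x_7 = 17, x_8 = 15, x_9 = 16, x_{10} = 13, x_{11} = 7, x_{12} = 0, x_{13} = 1.
Since (x_{12}, x_{13}) = (x_0, x_1) = (0, 1) (two consecutive terms determine the rest), the sequence is periodic with period 12.
So x_{1792} = x_{0 + ((1792-0) mod 12)} = x_4 = 5.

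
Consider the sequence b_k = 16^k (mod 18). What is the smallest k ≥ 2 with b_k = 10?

We have b_1 = 16, b_2 = 4, b_3 = 10, b_4 = 16.
Since b_4 = b_1 = 16, the sequence is periodic with period 3.
The value 10 first appears (with k ≥ 2) at b_3.

3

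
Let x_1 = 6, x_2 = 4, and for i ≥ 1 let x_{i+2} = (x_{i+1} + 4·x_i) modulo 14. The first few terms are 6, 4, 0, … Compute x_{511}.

10

Computing terms: x_1 = 6, x_2 = 4, x_3 = 0, x_4 = 2, x_5 = 2, x_6 = 10, x_7 = 4, x_8 = 2, x_9 = 4, x_{10} = 12, x_{11} = 0, x_{12} = 6, x_{13} = 6, x_{14} = 2, x_{15} = 12, x_{16} = 6, x_{17} = 12, x_{18} = 8, x_{19} = 0, x_{20} = 4, x_{21} = 4, x_{22} = 6, x_{23} = 8, x_{24} = 4, x_{25} = 8, x_{26} = 10, x_{27} = 0, x_{28} = 12, x_{29} = 12, x_{30} = 4, x_{31} = 10, x_{32} = 12, x_{33} = 10, x_{34} = 2, x_{35} = 0, x_{36} = 8, x_{37} = 8, x_{38} = 12, x_{39} = 2, x_{40} = 8, x_{41} = 2, x_{42} = 6, x_{43} = 0, x_{44} = 10, x_{45} = 10, x_{46} = 8, x_{47} = 6, x_{48} = 10, x_{49} = 6, x_{50} = 4.
Since (x_{49}, x_{50}) = (x_1, x_2) = (6, 4) (two consecutive terms determine the rest), the sequence is periodic with period 48.
(511 - 1) mod 48 = 30, so x_{511} = x_{31} = 10.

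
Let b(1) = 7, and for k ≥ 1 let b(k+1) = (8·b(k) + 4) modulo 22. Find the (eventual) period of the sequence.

10

b(1) = 7; b(2) = 16; b(3) = 0; b(4) = 4; b(5) = 14; b(6) = 6; b(7) = 8; b(8) = 2; b(9) = 20; b(10) = 10; b(11) = 18; b(12) = 16.
Since b(12) = b(2) = 16, the sequence is eventually periodic: after a pre-period of length 1 it cycles with period 10.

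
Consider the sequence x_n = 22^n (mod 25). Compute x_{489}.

17

x_0 = 1, x_1 = 22, x_2 = 9, x_3 = 23, x_4 = 6, x_5 = 7, x_6 = 4, x_7 = 13, x_8 = 11, x_9 = 17, x_{10} = 24, x_{11} = 3, x_{12} = 16, x_{13} = 2, x_{14} = 19, x_{15} = 18, x_{16} = 21, x_{17} = 12, x_{18} = 14, x_{19} = 8, x_{20} = 1.
The sequence repeats with period 20.
So x_{489} = x_{0 + ((489-0) mod 20)} = x_9 = 17.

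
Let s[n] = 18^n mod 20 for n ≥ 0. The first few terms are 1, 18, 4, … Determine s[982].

4

Computing terms: s[0] = 1,  s[1] = 18,  s[2] = 4,  s[3] = 12,  s[4] = 16,  s[5] = 8,  s[6] = 4.
Since s[6] = s[2] = 4, the sequence is eventually periodic: after a pre-period of length 2 it cycles with period 4.
For n ≥ 2, s[n] depends only on (n - 2) mod 4. (982 - 2) mod 4 = 0, so s[982] = s[2] = 4.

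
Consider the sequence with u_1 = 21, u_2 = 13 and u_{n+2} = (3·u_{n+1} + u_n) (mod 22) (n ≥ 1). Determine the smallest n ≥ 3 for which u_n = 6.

Listing terms: u_1 = 21; u_2 = 13; u_3 = 16; u_4 = 17; u_5 = 1; u_6 = 20; u_7 = 17; u_8 = 5; u_9 = 10; u_{10} = 13; u_{11} = 5; u_{12} = 6; u_{13} = 1; u_{14} = 9; u_{15} = 6; u_{16} = 5; u_{17} = 21; u_{18} = 2; u_{19} = 5; u_{20} = 17; u_{21} = 12; u_{22} = 9; u_{23} = 17; u_{24} = 16; u_{25} = 21; u_{26} = 13.
Since (u_{25}, u_{26}) = (u_1, u_2) = (21, 13) (two consecutive terms determine the rest), the sequence is periodic with period 24.
The value 6 first appears (with n ≥ 3) at u_{12}.

12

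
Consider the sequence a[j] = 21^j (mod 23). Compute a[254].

2

a[1] = 21, a[2] = 4, a[3] = 15, a[4] = 16, a[5] = 14, a[6] = 18, a[7] = 10, a[8] = 3, a[9] = 17, a[10] = 12, a[11] = 22, a[12] = 2, a[13] = 19, a[14] = 8, a[15] = 7, a[16] = 9, a[17] = 5, a[18] = 13, a[19] = 20, a[20] = 6, a[21] = 11, a[22] = 1, a[23] = 21.
The sequence repeats with period 22.
(254 - 1) mod 22 = 11, so a[254] = a[12] = 2.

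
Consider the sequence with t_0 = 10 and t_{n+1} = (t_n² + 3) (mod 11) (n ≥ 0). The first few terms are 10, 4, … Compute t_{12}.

We have t_0 = 10; t_1 = 4; t_2 = 8; t_3 = 1; t_4 = 4.
Since t_4 = t_1 = 4, the sequence is eventually periodic: after a pre-period of length 1 it cycles with period 3.
For n ≥ 1, t_n depends only on (n - 1) mod 3. (12 - 1) mod 3 = 2, so t_{12} = t_3 = 1.

1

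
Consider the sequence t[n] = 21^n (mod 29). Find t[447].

t[1] = 21,  t[2] = 6,  t[3] = 10,  t[4] = 7,  t[5] = 2,  t[6] = 13,  t[7] = 12,  t[8] = 20,  t[9] = 14,  t[10] = 4,  t[11] = 26,  t[12] = 24,  t[13] = 11,  t[14] = 28,  t[15] = 8,  t[16] = 23,  t[17] = 19,  t[18] = 22,  t[19] = 27,  t[20] = 16,  t[21] = 17,  t[22] = 9,  t[23] = 15,  t[24] = 25,  t[25] = 3,  t[26] = 5,  t[27] = 18,  t[28] = 1,  t[29] = 21.
Since t[29] = t[1] = 21, the sequence is periodic with period 28.
So t[447] = t[1 + ((447-1) mod 28)] = t[27] = 18.

18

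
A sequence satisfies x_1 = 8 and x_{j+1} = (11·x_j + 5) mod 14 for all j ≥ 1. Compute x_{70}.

1

x_1 = 8; x_2 = 9; x_3 = 6; x_4 = 1; x_5 = 2; x_6 = 13; x_7 = 8.
Since x_7 = x_1 = 8, the sequence is periodic with period 6.
So x_{70} = x_{1 + ((70-1) mod 6)} = x_4 = 1.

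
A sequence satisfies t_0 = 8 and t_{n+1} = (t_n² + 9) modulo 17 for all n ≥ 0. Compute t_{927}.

9

t_0 = 8; t_1 = 5; t_2 = 0; t_3 = 9; t_4 = 5.
Since t_4 = t_1 = 5, the sequence is eventually periodic: after a pre-period of length 1 it cycles with period 3.
For n ≥ 1, t_n depends only on (n - 1) mod 3. (927 - 1) mod 3 = 2, so t_{927} = t_3 = 9.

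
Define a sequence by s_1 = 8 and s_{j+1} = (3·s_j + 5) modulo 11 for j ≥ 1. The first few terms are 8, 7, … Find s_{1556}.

s_1 = 8, s_2 = 7, s_3 = 4, s_4 = 6, s_5 = 1, s_6 = 8.
Since s_6 = s_1 = 8, the sequence is periodic with period 5.
So s_{1556} = s_{1 + ((1556-1) mod 5)} = s_1 = 8.

8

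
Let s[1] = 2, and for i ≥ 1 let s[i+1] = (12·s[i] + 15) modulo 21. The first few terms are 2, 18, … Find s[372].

s[1] = 2; s[2] = 18; s[3] = 0; s[4] = 15; s[5] = 6; s[6] = 3; s[7] = 9; s[8] = 18.
Since s[8] = s[2] = 18, the sequence is eventually periodic: after a pre-period of length 1 it cycles with period 6.
For i ≥ 2, s[i] depends only on (i - 2) mod 6. (372 - 2) mod 6 = 4, so s[372] = s[6] = 3.

3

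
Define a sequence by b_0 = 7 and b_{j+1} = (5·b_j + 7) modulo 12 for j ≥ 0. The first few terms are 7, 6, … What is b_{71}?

Listing terms: b_0 = 7; b_1 = 6; b_2 = 1; b_3 = 0; b_4 = 7.
The sequence repeats with period 4.
So b_{71} = b_{0 + ((71-0) mod 4)} = b_3 = 0.

0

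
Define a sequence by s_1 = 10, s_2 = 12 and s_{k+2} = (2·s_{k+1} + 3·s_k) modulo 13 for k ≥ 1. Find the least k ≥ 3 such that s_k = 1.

4

s_1 = 10, s_2 = 12, s_3 = 2, s_4 = 1, s_5 = 8, s_6 = 6, s_7 = 10, s_8 = 12.
The sequence repeats with period 6.
The value 1 first appears (with k ≥ 3) at s_4.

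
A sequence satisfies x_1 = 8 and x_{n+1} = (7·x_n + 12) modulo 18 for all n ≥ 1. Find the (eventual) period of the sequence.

3

Computing terms: x_1 = 8; x_2 = 14; x_3 = 2; x_4 = 8.
Since x_4 = x_1 = 8, the sequence is periodic with period 3.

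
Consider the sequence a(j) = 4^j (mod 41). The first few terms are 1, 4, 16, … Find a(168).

18

Computing terms: a(0) = 1,  a(1) = 4,  a(2) = 16,  a(3) = 23,  a(4) = 10,  a(5) = 40,  a(6) = 37,  a(7) = 25,  a(8) = 18,  a(9) = 31,  a(10) = 1.
The sequence repeats with period 10.
So a(168) = a(0 + ((168-0) mod 10)) = a(8) = 18.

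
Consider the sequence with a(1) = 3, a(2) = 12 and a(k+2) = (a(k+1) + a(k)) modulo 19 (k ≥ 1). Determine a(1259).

13

a(1) = 3; a(2) = 12; a(3) = 15; a(4) = 8; a(5) = 4; a(6) = 12; a(7) = 16; a(8) = 9; a(9) = 6; a(10) = 15; a(11) = 2; a(12) = 17; a(13) = 0; a(14) = 17; a(15) = 17; a(16) = 15; a(17) = 13; a(18) = 9; a(19) = 3; a(20) = 12.
Since (a(19), a(20)) = (a(1), a(2)) = (3, 12) (two consecutive terms determine the rest), the sequence is periodic with period 18.
So a(1259) = a(1 + ((1259-1) mod 18)) = a(17) = 13.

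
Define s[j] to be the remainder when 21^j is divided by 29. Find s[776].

16

Listing terms: s[0] = 1, s[1] = 21, s[2] = 6, s[3] = 10, s[4] = 7, s[5] = 2, s[6] = 13, s[7] = 12, s[8] = 20, s[9] = 14, s[10] = 4, s[11] = 26, s[12] = 24, s[13] = 11, s[14] = 28, s[15] = 8, s[16] = 23, s[17] = 19, s[18] = 22, s[19] = 27, s[20] = 16, s[21] = 17, s[22] = 9, s[23] = 15, s[24] = 25, s[25] = 3, s[26] = 5, s[27] = 18, s[28] = 1.
Since s[28] = s[0] = 1, the sequence is periodic with period 28.
(776 - 0) mod 28 = 20, so s[776] = s[20] = 16.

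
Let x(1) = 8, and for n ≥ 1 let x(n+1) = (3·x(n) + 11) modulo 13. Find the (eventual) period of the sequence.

Listing terms: x(1) = 8; x(2) = 9; x(3) = 12; x(4) = 8.
The sequence repeats with period 3.

3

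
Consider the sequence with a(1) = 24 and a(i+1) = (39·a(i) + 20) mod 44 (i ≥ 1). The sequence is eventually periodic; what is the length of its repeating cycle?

We have a(1) = 24, a(2) = 32, a(3) = 36, a(4) = 16, a(5) = 28, a(6) = 12, a(7) = 4, a(8) = 0, a(9) = 20, a(10) = 8, a(11) = 24.
Since a(11) = a(1) = 24, the sequence is periodic with period 10.

10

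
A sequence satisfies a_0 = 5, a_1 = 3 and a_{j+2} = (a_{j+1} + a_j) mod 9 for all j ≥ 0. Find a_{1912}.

a_0 = 5, a_1 = 3, a_2 = 8, a_3 = 2, a_4 = 1, a_5 = 3, a_6 = 4, a_7 = 7, a_8 = 2, a_9 = 0, a_{10} = 2, a_{11} = 2, a_{12} = 4, a_{13} = 6, a_{14} = 1, a_{15} = 7, a_{16} = 8, a_{17} = 6, a_{18} = 5, a_{19} = 2, a_{20} = 7, a_{21} = 0, a_{22} = 7, a_{23} = 7, a_{24} = 5, a_{25} = 3.
The sequence repeats with period 24.
So a_{1912} = a_{0 + ((1912-0) mod 24)} = a_{16} = 8.

8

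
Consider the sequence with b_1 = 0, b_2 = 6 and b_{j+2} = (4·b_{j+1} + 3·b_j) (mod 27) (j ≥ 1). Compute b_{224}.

15

b_1 = 0; b_2 = 6; b_3 = 24; b_4 = 6; b_5 = 15; b_6 = 24; b_7 = 6.
Since (b_6, b_7) = (b_3, b_4) = (24, 6) (two consecutive terms determine the rest), the sequence is eventually periodic: after a pre-period of length 2 it cycles with period 3.
For j ≥ 3, b_j depends only on (j - 3) mod 3. (224 - 3) mod 3 = 2, so b_{224} = b_5 = 15.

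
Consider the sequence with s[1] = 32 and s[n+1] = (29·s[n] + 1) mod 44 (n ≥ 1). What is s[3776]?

Computing terms: s[1] = 32, s[2] = 5, s[3] = 14, s[4] = 11, s[5] = 12, s[6] = 41, s[7] = 2, s[8] = 15, s[9] = 40, s[10] = 17, s[11] = 10, s[12] = 27, s[13] = 36, s[14] = 33, s[15] = 34, s[16] = 19, s[17] = 24, s[18] = 37, s[19] = 18, s[20] = 39, s[21] = 32.
Since s[21] = s[1] = 32, the sequence is periodic with period 20.
(3776 - 1) mod 20 = 15, so s[3776] = s[16] = 19.

19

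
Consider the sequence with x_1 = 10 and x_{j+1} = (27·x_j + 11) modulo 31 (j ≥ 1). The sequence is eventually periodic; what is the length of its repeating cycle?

Computing terms: x_1 = 10, x_2 = 2, x_3 = 3, x_4 = 30, x_5 = 15, x_6 = 13, x_7 = 21, x_8 = 20, x_9 = 24, x_{10} = 8, x_{11} = 10.
The sequence repeats with period 10.

10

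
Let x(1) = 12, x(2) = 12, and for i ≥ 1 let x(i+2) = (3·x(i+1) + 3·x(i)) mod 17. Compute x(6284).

We have x(1) = 12, x(2) = 12, x(3) = 4, x(4) = 14, x(5) = 3, x(6) = 0, x(7) = 9, x(8) = 10, x(9) = 6, x(10) = 14, x(11) = 9, x(12) = 1, x(13) = 13, x(14) = 8, x(15) = 12, x(16) = 9, x(17) = 12, x(18) = 12.
The sequence repeats with period 16.
So x(6284) = x(1 + ((6284-1) mod 16)) = x(12) = 1.

1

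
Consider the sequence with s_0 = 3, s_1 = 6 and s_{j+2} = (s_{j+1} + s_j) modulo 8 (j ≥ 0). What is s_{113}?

7

We have s_0 = 3,  s_1 = 6,  s_2 = 1,  s_3 = 7,  s_4 = 0,  s_5 = 7,  s_6 = 7,  s_7 = 6,  s_8 = 5,  s_9 = 3,  s_{10} = 0,  s_{11} = 3,  s_{12} = 3,  s_{13} = 6.
The sequence repeats with period 12.
So s_{113} = s_{0 + ((113-0) mod 12)} = s_5 = 7.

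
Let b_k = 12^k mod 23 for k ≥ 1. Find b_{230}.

We have b_1 = 12, b_2 = 6, b_3 = 3, b_4 = 13, b_5 = 18, b_6 = 9, b_7 = 16, b_8 = 8, b_9 = 4, b_{10} = 2, b_{11} = 1, b_{12} = 12.
Since b_{12} = b_1 = 12, the sequence is periodic with period 11.
(230 - 1) mod 11 = 9, so b_{230} = b_{10} = 2.

2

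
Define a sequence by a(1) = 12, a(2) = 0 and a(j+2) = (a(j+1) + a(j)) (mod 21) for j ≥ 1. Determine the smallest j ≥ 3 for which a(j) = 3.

Listing terms: a(1) = 12, a(2) = 0, a(3) = 12, a(4) = 12, a(5) = 3, a(6) = 15, a(7) = 18, a(8) = 12, a(9) = 9, a(10) = 0, a(11) = 9, a(12) = 9, a(13) = 18, a(14) = 6, a(15) = 3, a(16) = 9, a(17) = 12, a(18) = 0.
Since (a(17), a(18)) = (a(1), a(2)) = (12, 0) (two consecutive terms determine the rest), the sequence is periodic with period 16.
The value 3 first appears (with j ≥ 3) at a(5).

5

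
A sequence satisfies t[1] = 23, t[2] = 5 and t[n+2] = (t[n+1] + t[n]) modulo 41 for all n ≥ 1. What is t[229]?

Computing terms: t[1] = 23; t[2] = 5; t[3] = 28; t[4] = 33; t[5] = 20; t[6] = 12; t[7] = 32; t[8] = 3; t[9] = 35; t[10] = 38; t[11] = 32; t[12] = 29; t[13] = 20; t[14] = 8; t[15] = 28; t[16] = 36; t[17] = 23; t[18] = 18; t[19] = 0; t[20] = 18; t[21] = 18; t[22] = 36; t[23] = 13; t[24] = 8; t[25] = 21; t[26] = 29; t[27] = 9; t[28] = 38; t[29] = 6; t[30] = 3; t[31] = 9; t[32] = 12; t[33] = 21; t[34] = 33; t[35] = 13; t[36] = 5; t[37] = 18; t[38] = 23; t[39] = 0; t[40] = 23; t[41] = 23; t[42] = 5.
Since (t[41], t[42]) = (t[1], t[2]) = (23, 5) (two consecutive terms determine the rest), the sequence is periodic with period 40.
(229 - 1) mod 40 = 28, so t[229] = t[29] = 6.

6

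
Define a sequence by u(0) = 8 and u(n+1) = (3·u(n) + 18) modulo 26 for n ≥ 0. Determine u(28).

u(0) = 8, u(1) = 16, u(2) = 14, u(3) = 8.
The sequence repeats with period 3.
So u(28) = u(0 + ((28-0) mod 3)) = u(1) = 16.

16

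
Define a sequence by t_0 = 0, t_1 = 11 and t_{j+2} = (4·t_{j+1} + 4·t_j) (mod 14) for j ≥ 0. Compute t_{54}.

t_0 = 0,  t_1 = 11,  t_2 = 2,  t_3 = 10,  t_4 = 6,  t_5 = 8,  t_6 = 0,  t_7 = 4,  t_8 = 2,  t_9 = 10.
Since (t_8, t_9) = (t_2, t_3) = (2, 10) (two consecutive terms determine the rest), the sequence is eventually periodic: after a pre-period of length 2 it cycles with period 6.
For j ≥ 2, t_j depends only on (j - 2) mod 6. (54 - 2) mod 6 = 4, so t_{54} = t_6 = 0.

0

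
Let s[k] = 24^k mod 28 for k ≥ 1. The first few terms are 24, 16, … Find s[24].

8

We have s[1] = 24,  s[2] = 16,  s[3] = 20,  s[4] = 4,  s[5] = 12,  s[6] = 8,  s[7] = 24.
The sequence repeats with period 6.
So s[24] = s[1 + ((24-1) mod 6)] = s[6] = 8.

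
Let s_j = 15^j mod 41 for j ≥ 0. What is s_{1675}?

s_0 = 1, s_1 = 15, s_2 = 20, s_3 = 13, s_4 = 31, s_5 = 14, s_6 = 5, s_7 = 34, s_8 = 18, s_9 = 24, s_{10} = 32, s_{11} = 29, s_{12} = 25, s_{13} = 6, s_{14} = 8, s_{15} = 38, s_{16} = 37, s_{17} = 22, s_{18} = 2, s_{19} = 30, s_{20} = 40, s_{21} = 26, s_{22} = 21, s_{23} = 28, s_{24} = 10, s_{25} = 27, s_{26} = 36, s_{27} = 7, s_{28} = 23, s_{29} = 17, s_{30} = 9, s_{31} = 12, s_{32} = 16, s_{33} = 35, s_{34} = 33, s_{35} = 3, s_{36} = 4, s_{37} = 19, s_{38} = 39, s_{39} = 11, s_{40} = 1.
Since s_{40} = s_0 = 1, the sequence is periodic with period 40.
(1675 - 0) mod 40 = 35, so s_{1675} = s_{35} = 3.

3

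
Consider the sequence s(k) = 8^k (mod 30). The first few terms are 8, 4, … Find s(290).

We have s(1) = 8,  s(2) = 4,  s(3) = 2,  s(4) = 16,  s(5) = 8.
The sequence repeats with period 4.
(290 - 1) mod 4 = 1, so s(290) = s(2) = 4.

4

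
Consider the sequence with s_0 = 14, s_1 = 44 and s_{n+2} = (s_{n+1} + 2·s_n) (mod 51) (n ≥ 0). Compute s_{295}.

32

Computing terms: s_0 = 14,  s_1 = 44,  s_2 = 21,  s_3 = 7,  s_4 = 49,  s_5 = 12,  s_6 = 8,  s_7 = 32,  s_8 = 48,  s_9 = 10,  s_{10} = 4,  s_{11} = 24,  s_{12} = 32,  s_{13} = 29,  s_{14} = 42,  s_{15} = 49,  s_{16} = 31,  s_{17} = 27,  s_{18} = 38,  s_{19} = 41,  s_{20} = 15,  s_{21} = 46,  s_{22} = 25,  s_{23} = 15,  s_{24} = 14,  s_{25} = 44.
Since (s_{24}, s_{25}) = (s_0, s_1) = (14, 44) (two consecutive terms determine the rest), the sequence is periodic with period 24.
So s_{295} = s_{0 + ((295-0) mod 24)} = s_7 = 32.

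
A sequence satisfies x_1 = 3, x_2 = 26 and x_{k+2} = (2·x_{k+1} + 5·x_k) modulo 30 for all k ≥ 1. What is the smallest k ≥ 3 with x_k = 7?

3

x_1 = 3, x_2 = 26, x_3 = 7, x_4 = 24, x_5 = 23, x_6 = 16, x_7 = 27, x_8 = 14, x_9 = 13, x_{10} = 6, x_{11} = 17, x_{12} = 4, x_{13} = 3, x_{14} = 26.
Since (x_{13}, x_{14}) = (x_1, x_2) = (3, 26) (two consecutive terms determine the rest), the sequence is periodic with period 12.
The value 7 first appears (with k ≥ 3) at x_3.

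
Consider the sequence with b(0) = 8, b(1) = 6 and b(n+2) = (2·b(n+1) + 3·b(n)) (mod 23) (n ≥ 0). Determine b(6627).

Computing terms: b(0) = 8,  b(1) = 6,  b(2) = 13,  b(3) = 21,  b(4) = 12,  b(5) = 18,  b(6) = 3,  b(7) = 14,  b(8) = 14,  b(9) = 1,  b(10) = 21,  b(11) = 22,  b(12) = 15,  b(13) = 4,  b(14) = 7,  b(15) = 3,  b(16) = 4,  b(17) = 17,  b(18) = 0,  b(19) = 5,  b(20) = 10,  b(21) = 12,  b(22) = 8,  b(23) = 6.
The sequence repeats with period 22.
So b(6627) = b(0 + ((6627-0) mod 22)) = b(5) = 18.

18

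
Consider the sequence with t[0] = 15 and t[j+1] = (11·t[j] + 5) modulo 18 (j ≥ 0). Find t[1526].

We have t[0] = 15; t[1] = 8; t[2] = 3; t[3] = 2; t[4] = 9; t[5] = 14; t[6] = 15.
The sequence repeats with period 6.
So t[1526] = t[0 + ((1526-0) mod 6)] = t[2] = 3.

3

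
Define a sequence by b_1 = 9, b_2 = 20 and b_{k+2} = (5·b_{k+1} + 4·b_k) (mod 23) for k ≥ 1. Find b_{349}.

b_1 = 9, b_2 = 20, b_3 = 21, b_4 = 1, b_5 = 20, b_6 = 12, b_7 = 2, b_8 = 12, b_9 = 22, b_{10} = 20, b_{11} = 4, b_{12} = 8, b_{13} = 10, b_{14} = 13, b_{15} = 13, b_{16} = 2, b_{17} = 16, b_{18} = 19, b_{19} = 21, b_{20} = 20, b_{21} = 0, b_{22} = 11, b_{23} = 9, b_{24} = 20.
Since (b_{23}, b_{24}) = (b_1, b_2) = (9, 20) (two consecutive terms determine the rest), the sequence is periodic with period 22.
So b_{349} = b_{1 + ((349-1) mod 22)} = b_{19} = 21.

21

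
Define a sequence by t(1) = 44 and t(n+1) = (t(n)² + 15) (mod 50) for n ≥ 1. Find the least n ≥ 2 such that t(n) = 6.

Computing terms: t(1) = 44, t(2) = 1, t(3) = 16, t(4) = 21, t(5) = 6, t(6) = 1.
Since t(6) = t(2) = 1, the sequence is eventually periodic: after a pre-period of length 1 it cycles with period 4.
The value 6 first appears (with n ≥ 2) at t(5).

5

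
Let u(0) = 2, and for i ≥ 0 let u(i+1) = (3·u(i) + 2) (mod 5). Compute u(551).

u(0) = 2,  u(1) = 3,  u(2) = 1,  u(3) = 0,  u(4) = 2.
The sequence repeats with period 4.
(551 - 0) mod 4 = 3, so u(551) = u(3) = 0.

0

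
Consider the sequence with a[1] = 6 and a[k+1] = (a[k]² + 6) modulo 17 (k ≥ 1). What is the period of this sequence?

a[1] = 6; a[2] = 8; a[3] = 2; a[4] = 10; a[5] = 4; a[6] = 5; a[7] = 14; a[8] = 15; a[9] = 10.
Since a[9] = a[4] = 10, the sequence is eventually periodic: after a pre-period of length 3 it cycles with period 5.

5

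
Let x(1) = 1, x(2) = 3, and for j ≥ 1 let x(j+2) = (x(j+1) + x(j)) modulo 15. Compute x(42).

x(1) = 1; x(2) = 3; x(3) = 4; x(4) = 7; x(5) = 11; x(6) = 3; x(7) = 14; x(8) = 2; x(9) = 1; x(10) = 3.
Since (x(9), x(10)) = (x(1), x(2)) = (1, 3) (two consecutive terms determine the rest), the sequence is periodic with period 8.
So x(42) = x(1 + ((42-1) mod 8)) = x(2) = 3.

3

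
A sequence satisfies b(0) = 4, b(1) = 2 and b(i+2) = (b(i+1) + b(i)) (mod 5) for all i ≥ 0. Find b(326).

b(0) = 4,  b(1) = 2,  b(2) = 1,  b(3) = 3,  b(4) = 4,  b(5) = 2.
Since (b(4), b(5)) = (b(0), b(1)) = (4, 2) (two consecutive terms determine the rest), the sequence is periodic with period 4.
So b(326) = b(0 + ((326-0) mod 4)) = b(2) = 1.

1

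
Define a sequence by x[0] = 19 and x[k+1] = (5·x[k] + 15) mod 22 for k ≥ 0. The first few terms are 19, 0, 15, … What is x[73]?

2

x[0] = 19; x[1] = 0; x[2] = 15; x[3] = 2; x[4] = 3; x[5] = 8; x[6] = 11; x[7] = 4; x[8] = 13; x[9] = 14; x[10] = 19.
Since x[10] = x[0] = 19, the sequence is periodic with period 10.
So x[73] = x[0 + ((73-0) mod 10)] = x[3] = 2.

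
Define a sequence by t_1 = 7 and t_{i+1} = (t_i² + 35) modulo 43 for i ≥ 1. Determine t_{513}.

6

Listing terms: t_1 = 7; t_2 = 41; t_3 = 39; t_4 = 8; t_5 = 13; t_6 = 32; t_7 = 27; t_8 = 33; t_9 = 6; t_{10} = 28; t_{11} = 2; t_{12} = 39.
Since t_{12} = t_3 = 39, the sequence is eventually periodic: after a pre-period of length 2 it cycles with period 9.
For i ≥ 3, t_i depends only on (i - 3) mod 9. (513 - 3) mod 9 = 6, so t_{513} = t_9 = 6.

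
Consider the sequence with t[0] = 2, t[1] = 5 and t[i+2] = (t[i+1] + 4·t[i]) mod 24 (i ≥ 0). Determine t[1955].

9

Listing terms: t[0] = 2, t[1] = 5, t[2] = 13, t[3] = 9, t[4] = 13, t[5] = 1, t[6] = 5, t[7] = 9, t[8] = 5, t[9] = 17, t[10] = 13, t[11] = 9.
Since (t[10], t[11]) = (t[2], t[3]) = (13, 9) (two consecutive terms determine the rest), the sequence is eventually periodic: after a pre-period of length 2 it cycles with period 8.
For i ≥ 2, t[i] depends only on (i - 2) mod 8. (1955 - 2) mod 8 = 1, so t[1955] = t[3] = 9.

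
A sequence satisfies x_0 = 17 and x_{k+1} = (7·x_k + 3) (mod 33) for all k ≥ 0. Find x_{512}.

Computing terms: x_0 = 17, x_1 = 23, x_2 = 32, x_3 = 29, x_4 = 8, x_5 = 26, x_6 = 20, x_7 = 11, x_8 = 14, x_9 = 2, x_{10} = 17.
Since x_{10} = x_0 = 17, the sequence is periodic with period 10.
So x_{512} = x_{0 + ((512-0) mod 10)} = x_2 = 32.

32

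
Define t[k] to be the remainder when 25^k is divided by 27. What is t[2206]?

Listing terms: t[1] = 25; t[2] = 4; t[3] = 19; t[4] = 16; t[5] = 22; t[6] = 10; t[7] = 7; t[8] = 13; t[9] = 1; t[10] = 25.
Since t[10] = t[1] = 25, the sequence is periodic with period 9.
So t[2206] = t[1 + ((2206-1) mod 9)] = t[1] = 25.

25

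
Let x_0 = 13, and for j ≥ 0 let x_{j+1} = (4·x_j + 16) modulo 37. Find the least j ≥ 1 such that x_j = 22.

Computing terms: x_0 = 13,  x_1 = 31,  x_2 = 29,  x_3 = 21,  x_4 = 26,  x_5 = 9,  x_6 = 15,  x_7 = 2,  x_8 = 24,  x_9 = 1,  x_{10} = 20,  x_{11} = 22,  x_{12} = 30,  x_{13} = 25,  x_{14} = 5,  x_{15} = 36,  x_{16} = 12,  x_{17} = 27,  x_{18} = 13.
The sequence repeats with period 18.
The value 22 first appears (with j ≥ 1) at x_{11}.

11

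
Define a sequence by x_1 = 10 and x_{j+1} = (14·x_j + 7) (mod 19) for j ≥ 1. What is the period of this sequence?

18

x_1 = 10, x_2 = 14, x_3 = 13, x_4 = 18, x_5 = 12, x_6 = 4, x_7 = 6, x_8 = 15, x_9 = 8, x_{10} = 5, x_{11} = 1, x_{12} = 2, x_{13} = 16, x_{14} = 3, x_{15} = 11, x_{16} = 9, x_{17} = 0, x_{18} = 7, x_{19} = 10.
The sequence repeats with period 18.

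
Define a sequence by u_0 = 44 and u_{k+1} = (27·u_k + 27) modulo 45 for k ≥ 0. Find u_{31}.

36

Computing terms: u_0 = 44,  u_1 = 0,  u_2 = 27,  u_3 = 36,  u_4 = 9,  u_5 = 0.
Since u_5 = u_1 = 0, the sequence is eventually periodic: after a pre-period of length 1 it cycles with period 4.
For k ≥ 1, u_k depends only on (k - 1) mod 4. (31 - 1) mod 4 = 2, so u_{31} = u_3 = 36.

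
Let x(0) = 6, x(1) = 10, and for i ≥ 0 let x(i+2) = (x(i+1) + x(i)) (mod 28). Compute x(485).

12

x(0) = 6,  x(1) = 10,  x(2) = 16,  x(3) = 26,  x(4) = 14,  x(5) = 12,  x(6) = 26,  x(7) = 10,  x(8) = 8,  x(9) = 18,  x(10) = 26,  x(11) = 16,  x(12) = 14,  x(13) = 2,  x(14) = 16,  x(15) = 18,  x(16) = 6,  x(17) = 24,  x(18) = 2,  x(19) = 26,  x(20) = 0,  x(21) = 26,  x(22) = 26,  x(23) = 24,  x(24) = 22,  x(25) = 18,  x(26) = 12,  x(27) = 2,  x(28) = 14,  x(29) = 16,  x(30) = 2,  x(31) = 18,  x(32) = 20,  x(33) = 10,  x(34) = 2,  x(35) = 12,  x(36) = 14,  x(37) = 26,  x(38) = 12,  x(39) = 10,  x(40) = 22,  x(41) = 4,  x(42) = 26,  x(43) = 2,  x(44) = 0,  x(45) = 2,  x(46) = 2,  x(47) = 4,  x(48) = 6,  x(49) = 10.
Since (x(48), x(49)) = (x(0), x(1)) = (6, 10) (two consecutive terms determine the rest), the sequence is periodic with period 48.
(485 - 0) mod 48 = 5, so x(485) = x(5) = 12.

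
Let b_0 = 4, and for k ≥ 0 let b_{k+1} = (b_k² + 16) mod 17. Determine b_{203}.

8

Listing terms: b_0 = 4,  b_1 = 15,  b_2 = 3,  b_3 = 8,  b_4 = 12,  b_5 = 7,  b_6 = 14,  b_7 = 8.
Since b_7 = b_3 = 8, the sequence is eventually periodic: after a pre-period of length 3 it cycles with period 4.
For k ≥ 3, b_k depends only on (k - 3) mod 4. (203 - 3) mod 4 = 0, so b_{203} = b_3 = 8.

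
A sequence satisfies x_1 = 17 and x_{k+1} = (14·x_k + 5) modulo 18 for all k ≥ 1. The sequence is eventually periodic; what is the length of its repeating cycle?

We have x_1 = 17, x_2 = 9, x_3 = 5, x_4 = 3, x_5 = 11, x_6 = 15, x_7 = 17.
Since x_7 = x_1 = 17, the sequence is periodic with period 6.

6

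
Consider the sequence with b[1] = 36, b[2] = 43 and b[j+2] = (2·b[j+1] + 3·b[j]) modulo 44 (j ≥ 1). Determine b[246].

b[1] = 36; b[2] = 43; b[3] = 18; b[4] = 33; b[5] = 32; b[6] = 31; b[7] = 26; b[8] = 13; b[9] = 16; b[10] = 27; b[11] = 14; b[12] = 21; b[13] = 40; b[14] = 11; b[15] = 10; b[16] = 9; b[17] = 4; b[18] = 35; b[19] = 38; b[20] = 5; b[21] = 36; b[22] = 43.
The sequence repeats with period 20.
(246 - 1) mod 20 = 5, so b[246] = b[6] = 31.

31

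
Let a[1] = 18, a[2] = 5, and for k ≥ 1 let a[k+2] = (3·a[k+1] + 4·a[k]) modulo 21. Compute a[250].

8

Computing terms: a[1] = 18,  a[2] = 5,  a[3] = 3,  a[4] = 8,  a[5] = 15,  a[6] = 14,  a[7] = 18,  a[8] = 5.
Since (a[7], a[8]) = (a[1], a[2]) = (18, 5) (two consecutive terms determine the rest), the sequence is periodic with period 6.
So a[250] = a[1 + ((250-1) mod 6)] = a[4] = 8.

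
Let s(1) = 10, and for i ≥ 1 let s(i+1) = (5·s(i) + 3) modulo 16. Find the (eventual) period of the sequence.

s(1) = 10; s(2) = 5; s(3) = 12; s(4) = 15; s(5) = 14; s(6) = 9; s(7) = 0; s(8) = 3; s(9) = 2; s(10) = 13; s(11) = 4; s(12) = 7; s(13) = 6; s(14) = 1; s(15) = 8; s(16) = 11; s(17) = 10.
Since s(17) = s(1) = 10, the sequence is periodic with period 16.

16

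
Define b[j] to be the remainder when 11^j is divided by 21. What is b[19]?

Computing terms: b[1] = 11; b[2] = 16; b[3] = 8; b[4] = 4; b[5] = 2; b[6] = 1; b[7] = 11.
Since b[7] = b[1] = 11, the sequence is periodic with period 6.
(19 - 1) mod 6 = 0, so b[19] = b[1] = 11.

11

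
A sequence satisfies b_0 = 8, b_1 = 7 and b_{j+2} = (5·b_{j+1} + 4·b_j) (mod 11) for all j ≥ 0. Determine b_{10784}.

7

Listing terms: b_0 = 8,  b_1 = 7,  b_2 = 1,  b_3 = 0,  b_4 = 4,  b_5 = 9,  b_6 = 6,  b_7 = 0,  b_8 = 2,  b_9 = 10,  b_{10} = 3,  b_{11} = 0,  b_{12} = 1,  b_{13} = 5,  b_{14} = 7,  b_{15} = 0,  b_{16} = 6,  b_{17} = 8,  b_{18} = 9,  b_{19} = 0,  b_{20} = 3,  b_{21} = 4,  b_{22} = 10,  b_{23} = 0,  b_{24} = 7,  b_{25} = 2,  b_{26} = 5,  b_{27} = 0,  b_{28} = 9,  b_{29} = 1,  b_{30} = 8,  b_{31} = 0,  b_{32} = 10,  b_{33} = 6,  b_{34} = 4,  b_{35} = 0,  b_{36} = 5,  b_{37} = 3,  b_{38} = 2,  b_{39} = 0,  b_{40} = 8,  b_{41} = 7.
The sequence repeats with period 40.
So b_{10784} = b_{0 + ((10784-0) mod 40)} = b_{24} = 7.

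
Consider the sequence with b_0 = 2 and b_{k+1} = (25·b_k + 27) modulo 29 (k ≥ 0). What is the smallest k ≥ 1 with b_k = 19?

We have b_0 = 2, b_1 = 19, b_2 = 9, b_3 = 20, b_4 = 5, b_5 = 7, b_6 = 28, b_7 = 2.
Since b_7 = b_0 = 2, the sequence is periodic with period 7.
The value 19 first appears (with k ≥ 1) at b_1.

1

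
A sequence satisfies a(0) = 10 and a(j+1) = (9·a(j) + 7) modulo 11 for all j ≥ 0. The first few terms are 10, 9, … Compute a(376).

Computing terms: a(0) = 10,  a(1) = 9,  a(2) = 0,  a(3) = 7,  a(4) = 4,  a(5) = 10.
Since a(5) = a(0) = 10, the sequence is periodic with period 5.
(376 - 0) mod 5 = 1, so a(376) = a(1) = 9.

9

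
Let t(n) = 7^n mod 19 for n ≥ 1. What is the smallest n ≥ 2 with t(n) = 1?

Computing terms: t(1) = 7,  t(2) = 11,  t(3) = 1,  t(4) = 7.
Since t(4) = t(1) = 7, the sequence is periodic with period 3.
The value 1 first appears (with n ≥ 2) at t(3).

3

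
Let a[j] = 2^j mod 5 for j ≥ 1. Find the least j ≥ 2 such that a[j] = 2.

Computing terms: a[1] = 2,  a[2] = 4,  a[3] = 3,  a[4] = 1,  a[5] = 2.
The sequence repeats with period 4.
The value 2 next appears (with j ≥ 2) at a[5].

5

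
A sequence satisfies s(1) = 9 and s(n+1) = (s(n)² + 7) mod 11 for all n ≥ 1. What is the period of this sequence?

3

Listing terms: s(1) = 9, s(2) = 0, s(3) = 7, s(4) = 1, s(5) = 8, s(6) = 5, s(7) = 10, s(8) = 8.
Since s(8) = s(5) = 8, the sequence is eventually periodic: after a pre-period of length 4 it cycles with period 3.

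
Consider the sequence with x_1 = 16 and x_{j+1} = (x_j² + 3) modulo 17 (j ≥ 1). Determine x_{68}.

Computing terms: x_1 = 16,  x_2 = 4,  x_3 = 2,  x_4 = 7,  x_5 = 1,  x_6 = 4.
Since x_6 = x_2 = 4, the sequence is eventually periodic: after a pre-period of length 1 it cycles with period 4.
For j ≥ 2, x_j depends only on (j - 2) mod 4. (68 - 2) mod 4 = 2, so x_{68} = x_4 = 7.

7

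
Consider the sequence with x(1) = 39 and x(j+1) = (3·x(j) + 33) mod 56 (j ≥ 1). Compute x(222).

Computing terms: x(1) = 39,  x(2) = 38,  x(3) = 35,  x(4) = 26,  x(5) = 55,  x(6) = 30,  x(7) = 11,  x(8) = 10,  x(9) = 7,  x(10) = 54,  x(11) = 27,  x(12) = 2,  x(13) = 39.
The sequence repeats with period 12.
(222 - 1) mod 12 = 5, so x(222) = x(6) = 30.

30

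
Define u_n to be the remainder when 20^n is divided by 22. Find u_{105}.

12

Listing terms: u_0 = 1; u_1 = 20; u_2 = 4; u_3 = 14; u_4 = 16; u_5 = 12; u_6 = 20.
Since u_6 = u_1 = 20, the sequence is eventually periodic: after a pre-period of length 1 it cycles with period 5.
For n ≥ 1, u_n depends only on (n - 1) mod 5. (105 - 1) mod 5 = 4, so u_{105} = u_5 = 12.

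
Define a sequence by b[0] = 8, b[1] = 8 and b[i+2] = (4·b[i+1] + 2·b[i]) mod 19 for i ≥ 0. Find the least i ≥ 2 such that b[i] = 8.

9

b[0] = 8,  b[1] = 8,  b[2] = 10,  b[3] = 18,  b[4] = 16,  b[5] = 5,  b[6] = 14,  b[7] = 9,  b[8] = 7,  b[9] = 8,  b[10] = 8.
Since (b[9], b[10]) = (b[0], b[1]) = (8, 8) (two consecutive terms determine the rest), the sequence is periodic with period 9.
The value 8 next appears (with i ≥ 2) at b[9].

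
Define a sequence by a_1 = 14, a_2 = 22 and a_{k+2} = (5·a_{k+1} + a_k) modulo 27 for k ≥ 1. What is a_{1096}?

6

Listing terms: a_1 = 14; a_2 = 22; a_3 = 16; a_4 = 21; a_5 = 13; a_6 = 5; a_7 = 11; a_8 = 6; a_9 = 14; a_{10} = 22.
Since (a_9, a_{10}) = (a_1, a_2) = (14, 22) (two consecutive terms determine the rest), the sequence is periodic with period 8.
So a_{1096} = a_{1 + ((1096-1) mod 8)} = a_8 = 6.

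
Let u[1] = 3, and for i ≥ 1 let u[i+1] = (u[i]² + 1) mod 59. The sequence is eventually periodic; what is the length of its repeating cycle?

Listing terms: u[1] = 3, u[2] = 10, u[3] = 42, u[4] = 54, u[5] = 26, u[6] = 28, u[7] = 18, u[8] = 30, u[9] = 16, u[10] = 21, u[11] = 29, u[12] = 16.
Since u[12] = u[9] = 16, the sequence is eventually periodic: after a pre-period of length 8 it cycles with period 3.

3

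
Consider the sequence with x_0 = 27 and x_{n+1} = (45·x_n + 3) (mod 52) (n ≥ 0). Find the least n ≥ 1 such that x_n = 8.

7

Listing terms: x_0 = 27; x_1 = 22; x_2 = 5; x_3 = 20; x_4 = 19; x_5 = 26; x_6 = 29; x_7 = 8; x_8 = 51; x_9 = 10; x_{10} = 37; x_{11} = 4; x_{12} = 27.
Since x_{12} = x_0 = 27, the sequence is periodic with period 12.
The value 8 first appears (with n ≥ 1) at x_7.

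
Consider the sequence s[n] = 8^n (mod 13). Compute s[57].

8

Listing terms: s[0] = 1; s[1] = 8; s[2] = 12; s[3] = 5; s[4] = 1.
The sequence repeats with period 4.
So s[57] = s[0 + ((57-0) mod 4)] = s[1] = 8.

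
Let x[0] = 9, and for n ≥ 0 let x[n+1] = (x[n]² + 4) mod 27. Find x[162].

x[0] = 9,  x[1] = 4,  x[2] = 20,  x[3] = 26,  x[4] = 5,  x[5] = 2,  x[6] = 8,  x[7] = 14,  x[8] = 11,  x[9] = 17,  x[10] = 23,  x[11] = 20.
Since x[11] = x[2] = 20, the sequence is eventually periodic: after a pre-period of length 2 it cycles with period 9.
For n ≥ 2, x[n] depends only on (n - 2) mod 9. (162 - 2) mod 9 = 7, so x[162] = x[9] = 17.

17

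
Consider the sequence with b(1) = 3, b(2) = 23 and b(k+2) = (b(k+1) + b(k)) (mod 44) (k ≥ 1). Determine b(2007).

We have b(1) = 3, b(2) = 23, b(3) = 26, b(4) = 5, b(5) = 31, b(6) = 36, b(7) = 23, b(8) = 15, b(9) = 38, b(10) = 9, b(11) = 3, b(12) = 12, b(13) = 15, b(14) = 27, b(15) = 42, b(16) = 25, b(17) = 23, b(18) = 4, b(19) = 27, b(20) = 31, b(21) = 14, b(22) = 1, b(23) = 15, b(24) = 16, b(25) = 31, b(26) = 3, b(27) = 34, b(28) = 37, b(29) = 27, b(30) = 20, b(31) = 3, b(32) = 23.
The sequence repeats with period 30.
(2007 - 1) mod 30 = 26, so b(2007) = b(27) = 34.

34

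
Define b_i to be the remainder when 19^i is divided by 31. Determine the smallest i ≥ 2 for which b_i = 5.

b_1 = 19,  b_2 = 20,  b_3 = 8,  b_4 = 28,  b_5 = 5,  b_6 = 2,  b_7 = 7,  b_8 = 9,  b_9 = 16,  b_{10} = 25,  b_{11} = 10,  b_{12} = 4,  b_{13} = 14,  b_{14} = 18,  b_{15} = 1,  b_{16} = 19.
The sequence repeats with period 15.
The value 5 first appears (with i ≥ 2) at b_5.

5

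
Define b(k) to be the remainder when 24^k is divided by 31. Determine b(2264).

9

Listing terms: b(1) = 24, b(2) = 18, b(3) = 29, b(4) = 14, b(5) = 26, b(6) = 4, b(7) = 3, b(8) = 10, b(9) = 23, b(10) = 25, b(11) = 11, b(12) = 16, b(13) = 12, b(14) = 9, b(15) = 30, b(16) = 7, b(17) = 13, b(18) = 2, b(19) = 17, b(20) = 5, b(21) = 27, b(22) = 28, b(23) = 21, b(24) = 8, b(25) = 6, b(26) = 20, b(27) = 15, b(28) = 19, b(29) = 22, b(30) = 1, b(31) = 24.
Since b(31) = b(1) = 24, the sequence is periodic with period 30.
(2264 - 1) mod 30 = 13, so b(2264) = b(14) = 9.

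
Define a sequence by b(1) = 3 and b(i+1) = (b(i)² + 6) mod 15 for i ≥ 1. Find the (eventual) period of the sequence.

3

We have b(1) = 3,  b(2) = 0,  b(3) = 6,  b(4) = 12,  b(5) = 0.
Since b(5) = b(2) = 0, the sequence is eventually periodic: after a pre-period of length 1 it cycles with period 3.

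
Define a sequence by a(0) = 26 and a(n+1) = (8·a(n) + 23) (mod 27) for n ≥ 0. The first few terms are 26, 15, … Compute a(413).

24

a(0) = 26,  a(1) = 15,  a(2) = 8,  a(3) = 6,  a(4) = 17,  a(5) = 24,  a(6) = 26.
The sequence repeats with period 6.
So a(413) = a(0 + ((413-0) mod 6)) = a(5) = 24.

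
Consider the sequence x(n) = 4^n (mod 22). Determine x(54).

14

We have x(0) = 1,  x(1) = 4,  x(2) = 16,  x(3) = 20,  x(4) = 14,  x(5) = 12,  x(6) = 4.
Since x(6) = x(1) = 4, the sequence is eventually periodic: after a pre-period of length 1 it cycles with period 5.
For n ≥ 1, x(n) depends only on (n - 1) mod 5. (54 - 1) mod 5 = 3, so x(54) = x(4) = 14.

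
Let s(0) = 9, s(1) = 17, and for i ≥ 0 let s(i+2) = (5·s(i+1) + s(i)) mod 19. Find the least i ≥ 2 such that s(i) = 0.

Listing terms: s(0) = 9,  s(1) = 17,  s(2) = 18,  s(3) = 12,  s(4) = 2,  s(5) = 3,  s(6) = 17,  s(7) = 12,  s(8) = 1,  s(9) = 17,  s(10) = 10,  s(11) = 10,  s(12) = 3,  s(13) = 6,  s(14) = 14,  s(15) = 0,  s(16) = 14,  s(17) = 13,  s(18) = 3,  s(19) = 9,  s(20) = 10,  s(21) = 2,  s(22) = 1,  s(23) = 7,  s(24) = 17,  s(25) = 16,  s(26) = 2,  s(27) = 7,  s(28) = 18,  s(29) = 2,  s(30) = 9,  s(31) = 9,  s(32) = 16,  s(33) = 13,  s(34) = 5,  s(35) = 0,  s(36) = 5,  s(37) = 6,  s(38) = 16,  s(39) = 10,  s(40) = 9,  s(41) = 17.
The sequence repeats with period 40.
The value 0 first appears (with i ≥ 2) at s(15).

15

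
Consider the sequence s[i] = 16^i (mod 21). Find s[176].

Computing terms: s[1] = 16,  s[2] = 4,  s[3] = 1,  s[4] = 16.
Since s[4] = s[1] = 16, the sequence is periodic with period 3.
(176 - 1) mod 3 = 1, so s[176] = s[2] = 4.

4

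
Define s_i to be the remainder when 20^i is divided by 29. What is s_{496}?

16

We have s_0 = 1; s_1 = 20; s_2 = 23; s_3 = 25; s_4 = 7; s_5 = 24; s_6 = 16; s_7 = 1.
The sequence repeats with period 7.
So s_{496} = s_{0 + ((496-0) mod 7)} = s_6 = 16.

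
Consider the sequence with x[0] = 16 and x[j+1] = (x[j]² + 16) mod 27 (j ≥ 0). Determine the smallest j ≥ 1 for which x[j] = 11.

x[0] = 16,  x[1] = 2,  x[2] = 20,  x[3] = 11,  x[4] = 2.
Since x[4] = x[1] = 2, the sequence is eventually periodic: after a pre-period of length 1 it cycles with period 3.
The value 11 first appears (with j ≥ 1) at x[3].

3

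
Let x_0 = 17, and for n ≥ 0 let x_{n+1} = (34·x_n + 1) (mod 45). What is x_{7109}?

19

We have x_0 = 17,  x_1 = 39,  x_2 = 22,  x_3 = 29,  x_4 = 42,  x_5 = 34,  x_6 = 32,  x_7 = 9,  x_8 = 37,  x_9 = 44,  x_{10} = 12,  x_{11} = 4,  x_{12} = 2,  x_{13} = 24,  x_{14} = 7,  x_{15} = 14,  x_{16} = 27,  x_{17} = 19,  x_{18} = 17.
Since x_{18} = x_0 = 17, the sequence is periodic with period 18.
So x_{7109} = x_{0 + ((7109-0) mod 18)} = x_{17} = 19.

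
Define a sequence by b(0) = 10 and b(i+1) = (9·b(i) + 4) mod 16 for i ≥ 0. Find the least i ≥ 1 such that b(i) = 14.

1

b(0) = 10, b(1) = 14, b(2) = 2, b(3) = 6, b(4) = 10.
Since b(4) = b(0) = 10, the sequence is periodic with period 4.
The value 14 first appears (with i ≥ 1) at b(1).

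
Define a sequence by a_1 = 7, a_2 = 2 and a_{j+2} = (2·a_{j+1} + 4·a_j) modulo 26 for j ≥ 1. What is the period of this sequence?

We have a_1 = 7,  a_2 = 2,  a_3 = 6,  a_4 = 20,  a_5 = 12,  a_6 = 0,  a_7 = 22,  a_8 = 18,  a_9 = 20,  a_{10} = 8,  a_{11} = 18,  a_{12} = 16,  a_{13} = 0,  a_{14} = 12,  a_{15} = 24,  a_{16} = 18,  a_{17} = 2,  a_{18} = 24,  a_{19} = 4,  a_{20} = 0,  a_{21} = 16,  a_{22} = 6,  a_{23} = 24,  a_{24} = 20,  a_{25} = 6,  a_{26} = 14,  a_{27} = 0,  a_{28} = 4,  a_{29} = 8,  a_{30} = 6,  a_{31} = 18,  a_{32} = 8,  a_{33} = 10,  a_{34} = 0,  a_{35} = 14,  a_{36} = 2,  a_{37} = 8,  a_{38} = 24,  a_{39} = 2,  a_{40} = 22,  a_{41} = 0,  a_{42} = 10,  a_{43} = 20,  a_{44} = 2,  a_{45} = 6.
Since (a_{44}, a_{45}) = (a_2, a_3) = (2, 6) (two consecutive terms determine the rest), the sequence is eventually periodic: after a pre-period of length 1 it cycles with period 42.

42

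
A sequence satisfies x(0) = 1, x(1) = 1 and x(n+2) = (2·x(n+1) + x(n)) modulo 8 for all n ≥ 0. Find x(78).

3

x(0) = 1, x(1) = 1, x(2) = 3, x(3) = 7, x(4) = 1, x(5) = 1.
Since (x(4), x(5)) = (x(0), x(1)) = (1, 1) (two consecutive terms determine the rest), the sequence is periodic with period 4.
So x(78) = x(0 + ((78-0) mod 4)) = x(2) = 3.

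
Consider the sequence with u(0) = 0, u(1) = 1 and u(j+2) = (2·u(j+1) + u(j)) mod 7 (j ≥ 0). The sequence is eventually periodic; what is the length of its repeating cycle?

Listing terms: u(0) = 0, u(1) = 1, u(2) = 2, u(3) = 5, u(4) = 5, u(5) = 1, u(6) = 0, u(7) = 1.
The sequence repeats with period 6.

6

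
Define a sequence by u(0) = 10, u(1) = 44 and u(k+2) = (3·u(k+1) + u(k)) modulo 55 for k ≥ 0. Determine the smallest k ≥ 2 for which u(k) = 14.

23

u(0) = 10; u(1) = 44; u(2) = 32; u(3) = 30; u(4) = 12; u(5) = 11; u(6) = 45; u(7) = 36; u(8) = 43; u(9) = 0; u(10) = 43; u(11) = 19; u(12) = 45; u(13) = 44; u(14) = 12; u(15) = 25; u(16) = 32; u(17) = 11; u(18) = 10; u(19) = 41; u(20) = 23; u(21) = 0; u(22) = 23; u(23) = 14; u(24) = 10; u(25) = 44.
Since (u(24), u(25)) = (u(0), u(1)) = (10, 44) (two consecutive terms determine the rest), the sequence is periodic with period 24.
The value 14 first appears (with k ≥ 2) at u(23).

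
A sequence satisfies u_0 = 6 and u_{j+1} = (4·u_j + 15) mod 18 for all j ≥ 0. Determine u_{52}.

3

Computing terms: u_0 = 6,  u_1 = 3,  u_2 = 9,  u_3 = 15,  u_4 = 3.
Since u_4 = u_1 = 3, the sequence is eventually periodic: after a pre-period of length 1 it cycles with period 3.
For j ≥ 1, u_j depends only on (j - 1) mod 3. (52 - 1) mod 3 = 0, so u_{52} = u_1 = 3.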